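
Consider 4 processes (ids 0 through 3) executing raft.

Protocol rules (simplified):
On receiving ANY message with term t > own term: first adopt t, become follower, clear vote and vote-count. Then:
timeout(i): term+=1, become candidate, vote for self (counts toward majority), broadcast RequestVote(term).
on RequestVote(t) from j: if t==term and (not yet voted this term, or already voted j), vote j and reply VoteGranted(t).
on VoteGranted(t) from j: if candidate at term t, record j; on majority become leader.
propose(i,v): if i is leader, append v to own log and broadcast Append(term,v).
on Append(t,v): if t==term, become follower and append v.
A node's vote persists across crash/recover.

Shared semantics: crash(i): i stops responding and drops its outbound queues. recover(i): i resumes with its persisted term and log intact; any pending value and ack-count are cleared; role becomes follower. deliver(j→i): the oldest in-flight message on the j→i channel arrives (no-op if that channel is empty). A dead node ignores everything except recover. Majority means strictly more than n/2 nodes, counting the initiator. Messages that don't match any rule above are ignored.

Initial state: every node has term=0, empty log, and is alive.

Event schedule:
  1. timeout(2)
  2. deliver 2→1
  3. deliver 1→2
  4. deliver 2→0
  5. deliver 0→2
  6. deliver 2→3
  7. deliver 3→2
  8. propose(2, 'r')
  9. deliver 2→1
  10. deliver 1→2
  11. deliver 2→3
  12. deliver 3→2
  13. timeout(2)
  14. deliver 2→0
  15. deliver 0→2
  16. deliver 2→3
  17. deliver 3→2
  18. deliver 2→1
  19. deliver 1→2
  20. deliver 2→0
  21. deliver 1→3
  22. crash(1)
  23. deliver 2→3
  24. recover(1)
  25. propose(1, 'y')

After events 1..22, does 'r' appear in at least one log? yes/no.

yes

e1 timeout(2): 2[cand,t=1,-]
e2 deliver 2→1: 1[foll,t=1,-]
e3 deliver 1→2: ·
e4 deliver 2→0: 0[foll,t=1,-]
e5 deliver 0→2: 2[lead,t=1,-]
e6 deliver 2→3: 3[foll,t=1,-]
e7 deliver 3→2: ·
e8 propose(2,'r'): 2[lead,t=1,r]
e9 deliver 2→1: 1[foll,t=1,r]
e10 deliver 1→2: ·
e11 deliver 2→3: 3[foll,t=1,r]
e12 deliver 3→2: ·
e13 timeout(2): 2[cand,t=2,r]
e14 deliver 2→0: 0[foll,t=1,r]
e15 deliver 0→2: ·
e16 deliver 2→3: 3[foll,t=2,r]
e17 deliver 3→2: ·
e18 deliver 2→1: 1[foll,t=2,r]
e19 deliver 1→2: 2[lead,t=2,r]
e20 deliver 2→0: 0[foll,t=2,r]
e21 deliver 1→3: ·
e22 crash(1): 1[✗foll,t=2,r]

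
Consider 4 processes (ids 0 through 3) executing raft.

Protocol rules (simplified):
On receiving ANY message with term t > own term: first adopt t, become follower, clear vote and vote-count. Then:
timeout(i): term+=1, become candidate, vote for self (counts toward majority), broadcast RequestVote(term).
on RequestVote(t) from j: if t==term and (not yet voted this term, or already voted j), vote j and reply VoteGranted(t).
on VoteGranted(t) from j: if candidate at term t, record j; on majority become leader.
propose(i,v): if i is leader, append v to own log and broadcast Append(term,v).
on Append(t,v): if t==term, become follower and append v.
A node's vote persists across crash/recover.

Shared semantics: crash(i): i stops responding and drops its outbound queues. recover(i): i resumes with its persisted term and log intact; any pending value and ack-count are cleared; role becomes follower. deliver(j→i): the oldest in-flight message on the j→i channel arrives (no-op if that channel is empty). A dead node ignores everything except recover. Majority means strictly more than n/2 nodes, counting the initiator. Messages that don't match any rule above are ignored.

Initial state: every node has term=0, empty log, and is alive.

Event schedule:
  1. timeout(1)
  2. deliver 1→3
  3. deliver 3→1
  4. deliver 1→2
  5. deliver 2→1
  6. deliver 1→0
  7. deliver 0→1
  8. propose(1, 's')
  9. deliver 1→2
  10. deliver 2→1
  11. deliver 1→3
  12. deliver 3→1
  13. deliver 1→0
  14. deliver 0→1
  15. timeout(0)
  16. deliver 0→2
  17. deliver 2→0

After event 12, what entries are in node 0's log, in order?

1. timeout(1):  <1:cand t1 ->
2. deliver 1→3:  <3:foll t1 ->
3. deliver 3→1:  nop
4. deliver 1→2:  <2:foll t1 ->
5. deliver 2→1:  <1:lead t1 ->
6. deliver 1→0:  <0:foll t1 ->
7. deliver 0→1:  nop
8. propose(1,'s'):  <1:lead t1 s>
9. deliver 1→2:  <2:foll t1 s>
10. deliver 2→1:  nop
11. deliver 1→3:  <3:foll t1 s>
12. deliver 3→1:  nop

empty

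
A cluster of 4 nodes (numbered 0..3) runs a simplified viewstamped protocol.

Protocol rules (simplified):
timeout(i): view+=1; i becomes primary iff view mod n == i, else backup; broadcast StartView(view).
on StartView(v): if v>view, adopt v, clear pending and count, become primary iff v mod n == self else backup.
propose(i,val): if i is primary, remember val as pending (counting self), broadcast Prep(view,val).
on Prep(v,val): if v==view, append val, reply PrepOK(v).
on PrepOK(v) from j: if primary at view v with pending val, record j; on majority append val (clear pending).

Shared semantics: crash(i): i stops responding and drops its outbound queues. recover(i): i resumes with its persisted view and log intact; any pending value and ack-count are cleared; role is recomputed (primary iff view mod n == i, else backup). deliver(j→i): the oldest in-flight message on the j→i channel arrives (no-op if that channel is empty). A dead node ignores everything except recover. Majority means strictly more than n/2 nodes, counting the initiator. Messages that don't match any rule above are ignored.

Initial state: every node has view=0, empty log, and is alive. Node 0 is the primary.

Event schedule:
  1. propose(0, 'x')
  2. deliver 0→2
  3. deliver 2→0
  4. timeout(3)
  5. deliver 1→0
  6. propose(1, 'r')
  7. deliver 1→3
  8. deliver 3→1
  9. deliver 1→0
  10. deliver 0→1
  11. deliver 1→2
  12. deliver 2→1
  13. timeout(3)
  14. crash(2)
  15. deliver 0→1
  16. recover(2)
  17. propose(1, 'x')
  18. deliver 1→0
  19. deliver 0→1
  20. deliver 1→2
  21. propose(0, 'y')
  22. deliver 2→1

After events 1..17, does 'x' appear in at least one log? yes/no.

1. propose(0,'x'):  nop
2. deliver 0→2:  <2:back v0 x>
3. deliver 2→0:  nop
4. timeout(3):  <3:back v1 ->
5. deliver 1→0:  nop
6. propose(1,'r'):  nop
7. deliver 1→3:  nop
8. deliver 3→1:  <1:prim v1 ->
9. deliver 1→0:  nop
10. deliver 0→1:  nop
11. deliver 1→2:  nop
12. deliver 2→1:  nop
13. timeout(3):  <3:back v2 ->
14. crash(2):  <2:✗back v0 x>
15. deliver 0→1:  nop
16. recover(2):  <2:back v0 x>
17. propose(1,'x'):  nop

yes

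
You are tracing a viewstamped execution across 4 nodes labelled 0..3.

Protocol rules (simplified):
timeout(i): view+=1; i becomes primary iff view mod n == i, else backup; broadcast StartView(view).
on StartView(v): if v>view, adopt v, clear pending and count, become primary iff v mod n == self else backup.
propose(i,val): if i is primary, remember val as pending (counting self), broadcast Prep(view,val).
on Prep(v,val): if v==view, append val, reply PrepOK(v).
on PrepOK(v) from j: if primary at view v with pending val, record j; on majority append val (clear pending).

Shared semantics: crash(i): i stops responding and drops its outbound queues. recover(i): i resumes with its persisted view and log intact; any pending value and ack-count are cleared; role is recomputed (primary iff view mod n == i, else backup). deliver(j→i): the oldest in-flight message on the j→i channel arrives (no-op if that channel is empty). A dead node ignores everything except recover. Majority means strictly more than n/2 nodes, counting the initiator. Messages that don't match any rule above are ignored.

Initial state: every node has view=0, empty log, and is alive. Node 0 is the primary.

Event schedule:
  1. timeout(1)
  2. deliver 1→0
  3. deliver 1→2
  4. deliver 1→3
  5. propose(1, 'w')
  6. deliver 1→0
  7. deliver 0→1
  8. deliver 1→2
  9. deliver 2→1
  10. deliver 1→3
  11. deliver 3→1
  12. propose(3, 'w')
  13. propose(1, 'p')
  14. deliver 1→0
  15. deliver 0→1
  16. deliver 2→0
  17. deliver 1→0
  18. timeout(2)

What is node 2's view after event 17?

after 1 — timeout(1): n1:prim/v1/[-]
after 2 — deliver 1→0: n0:back/v1/[-]
after 3 — deliver 1→2: n2:back/v1/[-]
after 4 — deliver 1→3: n3:back/v1/[-]
after 5 — propose(1,'w'): ·
after 6 — deliver 1→0: n0:back/v1/[w]
after 7 — deliver 0→1: ·
after 8 — deliver 1→2: n2:back/v1/[w]
after 9 — deliver 2→1: n1:prim/v1/[w]
after 10 — deliver 1→3: n3:back/v1/[w]
after 11 — deliver 3→1: ·
after 12 — propose(3,'w'): ·
after 13 — propose(1,'p'): ·
after 14 — deliver 1→0: n0:back/v1/[w,p]
after 15 — deliver 0→1: ·
after 16 — deliver 2→0: ·
after 17 — deliver 1→0: ·

1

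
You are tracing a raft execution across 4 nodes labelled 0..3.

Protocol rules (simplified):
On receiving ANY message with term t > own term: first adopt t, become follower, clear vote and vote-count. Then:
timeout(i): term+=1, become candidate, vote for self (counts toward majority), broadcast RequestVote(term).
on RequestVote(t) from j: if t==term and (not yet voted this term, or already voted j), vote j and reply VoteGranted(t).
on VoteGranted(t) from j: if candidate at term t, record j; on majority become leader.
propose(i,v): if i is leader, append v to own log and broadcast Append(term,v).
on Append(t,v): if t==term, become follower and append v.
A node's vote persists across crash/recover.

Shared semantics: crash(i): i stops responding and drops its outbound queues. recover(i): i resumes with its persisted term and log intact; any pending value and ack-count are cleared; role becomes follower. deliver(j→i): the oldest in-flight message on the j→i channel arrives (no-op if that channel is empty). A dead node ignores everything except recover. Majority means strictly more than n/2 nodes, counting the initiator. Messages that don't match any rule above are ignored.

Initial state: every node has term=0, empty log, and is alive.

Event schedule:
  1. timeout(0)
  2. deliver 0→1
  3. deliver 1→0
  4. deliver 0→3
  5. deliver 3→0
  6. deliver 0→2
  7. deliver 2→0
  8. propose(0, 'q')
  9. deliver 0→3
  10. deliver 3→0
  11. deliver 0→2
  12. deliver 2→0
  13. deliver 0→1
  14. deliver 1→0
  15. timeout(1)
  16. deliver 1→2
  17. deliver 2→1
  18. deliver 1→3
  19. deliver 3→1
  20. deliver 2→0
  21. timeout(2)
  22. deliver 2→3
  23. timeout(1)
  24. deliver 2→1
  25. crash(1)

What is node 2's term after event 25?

3

1. timeout(0):  <0:cand t1 ->
2. deliver 0→1:  <1:foll t1 ->
3. deliver 1→0:  nop
4. deliver 0→3:  <3:foll t1 ->
5. deliver 3→0:  <0:lead t1 ->
6. deliver 0→2:  <2:foll t1 ->
7. deliver 2→0:  nop
8. propose(0,'q'):  <0:lead t1 q>
9. deliver 0→3:  <3:foll t1 q>
10. deliver 3→0:  nop
11. deliver 0→2:  <2:foll t1 q>
12. deliver 2→0:  nop
13. deliver 0→1:  <1:foll t1 q>
14. deliver 1→0:  nop
15. timeout(1):  <1:cand t2 q>
16. deliver 1→2:  <2:foll t2 q>
17. deliver 2→1:  nop
18. deliver 1→3:  <3:foll t2 q>
19. deliver 3→1:  <1:lead t2 q>
20. deliver 2→0:  nop
21. timeout(2):  <2:cand t3 q>
22. deliver 2→3:  <3:foll t3 q>
23. timeout(1):  <1:cand t3 q>
24. deliver 2→1:  nop
25. crash(1):  <1:✗cand t3 q>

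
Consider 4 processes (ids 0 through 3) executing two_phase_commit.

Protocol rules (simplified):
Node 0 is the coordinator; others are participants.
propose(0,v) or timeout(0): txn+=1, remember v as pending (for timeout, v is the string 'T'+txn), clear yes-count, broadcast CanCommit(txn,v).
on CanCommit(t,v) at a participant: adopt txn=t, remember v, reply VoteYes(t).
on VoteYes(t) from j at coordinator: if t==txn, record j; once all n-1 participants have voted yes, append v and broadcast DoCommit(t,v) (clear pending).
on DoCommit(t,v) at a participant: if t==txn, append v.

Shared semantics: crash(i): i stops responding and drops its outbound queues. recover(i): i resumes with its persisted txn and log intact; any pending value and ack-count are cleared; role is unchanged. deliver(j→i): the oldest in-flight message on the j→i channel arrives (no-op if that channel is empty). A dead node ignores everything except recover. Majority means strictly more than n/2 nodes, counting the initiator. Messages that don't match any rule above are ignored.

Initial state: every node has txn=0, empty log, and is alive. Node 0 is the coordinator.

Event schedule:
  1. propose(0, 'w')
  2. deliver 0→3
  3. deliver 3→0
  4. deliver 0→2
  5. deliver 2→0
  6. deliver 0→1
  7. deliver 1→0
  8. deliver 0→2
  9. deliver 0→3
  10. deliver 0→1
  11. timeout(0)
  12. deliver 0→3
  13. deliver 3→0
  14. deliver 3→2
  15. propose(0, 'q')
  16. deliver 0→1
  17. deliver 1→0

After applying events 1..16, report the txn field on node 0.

step 1 propose(0,'w'): 0={coor,t=1,log=-}
step 2 deliver 0→3: 3={part,t=1,log=-}
step 3 deliver 3→0: —
step 4 deliver 0→2: 2={part,t=1,log=-}
step 5 deliver 2→0: —
step 6 deliver 0→1: 1={part,t=1,log=-}
step 7 deliver 1→0: 0={coor,t=1,log=w}
step 8 deliver 0→2: 2={part,t=1,log=w}
step 9 deliver 0→3: 3={part,t=1,log=w}
step 10 deliver 0→1: 1={part,t=1,log=w}
step 11 timeout(0): 0={coor,t=2,log=w}
step 12 deliver 0→3: 3={part,t=2,log=w}
step 13 deliver 3→0: —
step 14 deliver 3→2: —
step 15 propose(0,'q'): 0={coor,t=3,log=w}
step 16 deliver 0→1: 1={part,t=2,log=w}

3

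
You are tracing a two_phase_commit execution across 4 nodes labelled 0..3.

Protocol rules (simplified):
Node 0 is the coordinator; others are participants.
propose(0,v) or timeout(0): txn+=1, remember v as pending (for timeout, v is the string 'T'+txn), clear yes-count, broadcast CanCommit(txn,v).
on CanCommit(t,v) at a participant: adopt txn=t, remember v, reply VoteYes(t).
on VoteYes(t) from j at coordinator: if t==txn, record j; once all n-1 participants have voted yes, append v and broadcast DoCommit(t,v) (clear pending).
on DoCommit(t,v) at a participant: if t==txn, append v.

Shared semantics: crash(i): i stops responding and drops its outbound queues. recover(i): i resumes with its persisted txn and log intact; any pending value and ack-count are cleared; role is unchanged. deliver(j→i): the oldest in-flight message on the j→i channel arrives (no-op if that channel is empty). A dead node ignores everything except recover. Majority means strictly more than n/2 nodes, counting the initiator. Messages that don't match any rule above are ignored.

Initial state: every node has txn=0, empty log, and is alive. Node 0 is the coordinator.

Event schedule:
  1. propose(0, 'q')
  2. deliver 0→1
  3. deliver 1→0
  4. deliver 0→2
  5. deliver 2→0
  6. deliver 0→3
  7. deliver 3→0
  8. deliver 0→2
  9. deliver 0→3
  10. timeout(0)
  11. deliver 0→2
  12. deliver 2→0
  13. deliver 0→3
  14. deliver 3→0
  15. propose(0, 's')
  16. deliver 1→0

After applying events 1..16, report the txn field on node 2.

2

1. propose(0,'q'):  <0:coor t1 ->
2. deliver 0→1:  <1:part t1 ->
3. deliver 1→0:  nop
4. deliver 0→2:  <2:part t1 ->
5. deliver 2→0:  nop
6. deliver 0→3:  <3:part t1 ->
7. deliver 3→0:  <0:coor t1 q>
8. deliver 0→2:  <2:part t1 q>
9. deliver 0→3:  <3:part t1 q>
10. timeout(0):  <0:coor t2 q>
11. deliver 0→2:  <2:part t2 q>
12. deliver 2→0:  nop
13. deliver 0→3:  <3:part t2 q>
14. deliver 3→0:  nop
15. propose(0,'s'):  <0:coor t3 q>
16. deliver 1→0:  nop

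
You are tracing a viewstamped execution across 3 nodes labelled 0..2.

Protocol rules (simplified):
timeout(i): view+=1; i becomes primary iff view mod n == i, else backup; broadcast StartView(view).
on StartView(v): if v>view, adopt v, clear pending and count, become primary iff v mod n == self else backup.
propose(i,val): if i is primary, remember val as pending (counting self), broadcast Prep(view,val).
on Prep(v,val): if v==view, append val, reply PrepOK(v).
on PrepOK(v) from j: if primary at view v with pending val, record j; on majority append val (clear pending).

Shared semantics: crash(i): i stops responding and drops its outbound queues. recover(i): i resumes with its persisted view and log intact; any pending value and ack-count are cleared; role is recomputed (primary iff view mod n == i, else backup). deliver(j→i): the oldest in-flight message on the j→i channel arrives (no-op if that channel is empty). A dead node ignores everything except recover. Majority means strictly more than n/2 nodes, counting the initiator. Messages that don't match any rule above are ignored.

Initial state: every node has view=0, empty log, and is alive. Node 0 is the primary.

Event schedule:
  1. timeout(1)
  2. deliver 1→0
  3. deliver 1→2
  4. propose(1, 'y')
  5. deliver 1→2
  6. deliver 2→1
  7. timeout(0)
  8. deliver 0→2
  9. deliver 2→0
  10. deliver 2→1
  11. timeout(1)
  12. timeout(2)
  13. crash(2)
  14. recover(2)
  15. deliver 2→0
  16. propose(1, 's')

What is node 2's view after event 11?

2

[1] timeout(1) → N1(prim v1 [-])
[2] deliver 1→0 → N0(back v1 [-])
[3] deliver 1→2 → N2(back v1 [-])
[4] propose(1,'y') → ∅
[5] deliver 1→2 → N2(back v1 [y])
[6] deliver 2→1 → N1(prim v1 [y])
[7] timeout(0) → N0(back v2 [-])
[8] deliver 0→2 → N2(prim v2 [y])
[9] deliver 2→0 → ∅
[10] deliver 2→1 → ∅
[11] timeout(1) → N1(back v2 [y])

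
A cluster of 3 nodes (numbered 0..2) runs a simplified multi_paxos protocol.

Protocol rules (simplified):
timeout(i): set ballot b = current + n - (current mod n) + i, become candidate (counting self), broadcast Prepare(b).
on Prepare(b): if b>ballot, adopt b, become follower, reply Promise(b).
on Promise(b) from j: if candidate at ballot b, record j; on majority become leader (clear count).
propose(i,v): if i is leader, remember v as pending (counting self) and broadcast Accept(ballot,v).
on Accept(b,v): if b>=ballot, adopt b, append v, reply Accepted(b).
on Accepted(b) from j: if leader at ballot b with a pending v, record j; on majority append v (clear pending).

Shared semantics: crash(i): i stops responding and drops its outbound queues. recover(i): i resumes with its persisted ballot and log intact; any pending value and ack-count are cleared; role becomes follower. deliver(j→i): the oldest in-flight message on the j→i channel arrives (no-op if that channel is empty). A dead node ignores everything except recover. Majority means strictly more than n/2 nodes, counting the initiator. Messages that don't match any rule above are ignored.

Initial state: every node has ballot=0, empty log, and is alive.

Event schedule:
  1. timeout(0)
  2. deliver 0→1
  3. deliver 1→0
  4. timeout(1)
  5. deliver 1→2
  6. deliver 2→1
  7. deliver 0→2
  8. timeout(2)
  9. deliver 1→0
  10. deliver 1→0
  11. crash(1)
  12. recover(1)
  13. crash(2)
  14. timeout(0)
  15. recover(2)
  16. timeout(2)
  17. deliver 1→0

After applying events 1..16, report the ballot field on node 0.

after 1 — timeout(0): n0:cand/b3/[-]
after 2 — deliver 0→1: n1:foll/b3/[-]
after 3 — deliver 1→0: n0:lead/b3/[-]
after 4 — timeout(1): n1:cand/b7/[-]
after 5 — deliver 1→2: n2:foll/b7/[-]
after 6 — deliver 2→1: n1:lead/b7/[-]
after 7 — deliver 0→2: ·
after 8 — timeout(2): n2:cand/b11/[-]
after 9 — deliver 1→0: n0:foll/b7/[-]
after 10 — deliver 1→0: ·
after 11 — crash(1): n1:✗lead/b7/[-]
after 12 — recover(1): n1:foll/b7/[-]
after 13 — crash(2): n2:✗cand/b11/[-]
after 14 — timeout(0): n0:cand/b9/[-]
after 15 — recover(2): n2:foll/b11/[-]
after 16 — timeout(2): n2:cand/b14/[-]

9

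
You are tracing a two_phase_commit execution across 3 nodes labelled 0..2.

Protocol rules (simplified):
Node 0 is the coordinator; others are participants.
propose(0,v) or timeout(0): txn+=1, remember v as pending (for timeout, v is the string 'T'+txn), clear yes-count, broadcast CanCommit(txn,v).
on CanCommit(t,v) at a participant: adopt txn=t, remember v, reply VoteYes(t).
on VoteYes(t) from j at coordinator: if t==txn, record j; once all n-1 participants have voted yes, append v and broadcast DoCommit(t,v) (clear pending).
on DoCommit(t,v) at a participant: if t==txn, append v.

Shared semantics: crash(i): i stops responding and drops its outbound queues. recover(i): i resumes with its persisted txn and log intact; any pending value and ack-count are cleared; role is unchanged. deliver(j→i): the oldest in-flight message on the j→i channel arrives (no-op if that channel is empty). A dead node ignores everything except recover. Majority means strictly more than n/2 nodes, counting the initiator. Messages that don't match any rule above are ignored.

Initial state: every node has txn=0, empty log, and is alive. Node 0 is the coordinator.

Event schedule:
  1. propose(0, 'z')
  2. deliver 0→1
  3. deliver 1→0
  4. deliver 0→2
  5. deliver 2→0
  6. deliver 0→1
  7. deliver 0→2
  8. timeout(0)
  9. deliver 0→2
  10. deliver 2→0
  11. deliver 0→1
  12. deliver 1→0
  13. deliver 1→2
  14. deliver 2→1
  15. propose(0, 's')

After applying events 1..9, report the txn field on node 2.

2

e1 propose(0,'z'): 0[coor,t=1,-]
e2 deliver 0→1: 1[part,t=1,-]
e3 deliver 1→0: ·
e4 deliver 0→2: 2[part,t=1,-]
e5 deliver 2→0: 0[coor,t=1,z]
e6 deliver 0→1: 1[part,t=1,z]
e7 deliver 0→2: 2[part,t=1,z]
e8 timeout(0): 0[coor,t=2,z]
e9 deliver 0→2: 2[part,t=2,z]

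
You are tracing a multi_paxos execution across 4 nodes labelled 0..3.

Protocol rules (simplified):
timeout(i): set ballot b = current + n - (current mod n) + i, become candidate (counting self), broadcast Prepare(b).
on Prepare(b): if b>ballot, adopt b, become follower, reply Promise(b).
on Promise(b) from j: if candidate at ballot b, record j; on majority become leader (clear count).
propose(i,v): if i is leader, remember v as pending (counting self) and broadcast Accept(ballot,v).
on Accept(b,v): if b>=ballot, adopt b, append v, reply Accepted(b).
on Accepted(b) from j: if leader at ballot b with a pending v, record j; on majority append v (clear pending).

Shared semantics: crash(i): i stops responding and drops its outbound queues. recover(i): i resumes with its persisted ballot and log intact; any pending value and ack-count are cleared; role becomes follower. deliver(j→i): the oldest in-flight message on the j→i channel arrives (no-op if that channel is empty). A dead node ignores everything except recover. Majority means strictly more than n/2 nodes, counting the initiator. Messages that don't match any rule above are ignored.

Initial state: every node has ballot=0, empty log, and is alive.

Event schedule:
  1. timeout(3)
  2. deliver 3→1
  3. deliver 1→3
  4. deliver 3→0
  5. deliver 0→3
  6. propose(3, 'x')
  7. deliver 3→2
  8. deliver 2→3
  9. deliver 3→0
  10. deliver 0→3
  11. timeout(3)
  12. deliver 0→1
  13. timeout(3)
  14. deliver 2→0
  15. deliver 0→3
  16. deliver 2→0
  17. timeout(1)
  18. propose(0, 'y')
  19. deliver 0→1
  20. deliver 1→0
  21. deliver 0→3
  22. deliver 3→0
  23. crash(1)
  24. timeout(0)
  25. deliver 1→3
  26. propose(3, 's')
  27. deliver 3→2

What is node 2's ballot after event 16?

1. timeout(3):  <3:cand b7 ->
2. deliver 3→1:  <1:foll b7 ->
3. deliver 1→3:  nop
4. deliver 3→0:  <0:foll b7 ->
5. deliver 0→3:  <3:lead b7 ->
6. propose(3,'x'):  nop
7. deliver 3→2:  <2:foll b7 ->
8. deliver 2→3:  nop
9. deliver 3→0:  <0:foll b7 x>
10. deliver 0→3:  nop
11. timeout(3):  <3:cand b11 ->
12. deliver 0→1:  nop
13. timeout(3):  <3:cand b15 ->
14. deliver 2→0:  nop
15. deliver 0→3:  nop
16. deliver 2→0:  nop

7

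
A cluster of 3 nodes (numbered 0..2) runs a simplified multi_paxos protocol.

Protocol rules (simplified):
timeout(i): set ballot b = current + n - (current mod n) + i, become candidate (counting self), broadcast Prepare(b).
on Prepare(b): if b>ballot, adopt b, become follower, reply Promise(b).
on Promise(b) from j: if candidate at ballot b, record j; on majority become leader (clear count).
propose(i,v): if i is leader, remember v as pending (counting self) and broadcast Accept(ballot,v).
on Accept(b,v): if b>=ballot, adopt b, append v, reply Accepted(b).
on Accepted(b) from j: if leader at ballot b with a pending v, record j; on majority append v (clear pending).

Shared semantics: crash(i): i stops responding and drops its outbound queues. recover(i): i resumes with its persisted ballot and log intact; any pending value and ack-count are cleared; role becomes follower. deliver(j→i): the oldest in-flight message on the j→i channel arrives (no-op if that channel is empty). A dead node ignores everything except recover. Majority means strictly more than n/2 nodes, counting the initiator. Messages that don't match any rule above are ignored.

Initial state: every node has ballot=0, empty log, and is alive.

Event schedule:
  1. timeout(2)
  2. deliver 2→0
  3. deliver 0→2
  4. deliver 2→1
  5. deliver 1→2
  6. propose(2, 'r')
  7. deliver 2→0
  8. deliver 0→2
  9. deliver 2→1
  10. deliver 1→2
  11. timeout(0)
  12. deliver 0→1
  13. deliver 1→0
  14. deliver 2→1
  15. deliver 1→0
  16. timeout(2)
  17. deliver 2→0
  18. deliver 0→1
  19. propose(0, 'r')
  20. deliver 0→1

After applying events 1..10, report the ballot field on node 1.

[1] timeout(2) → N2(cand b5 [-])
[2] deliver 2→0 → N0(foll b5 [-])
[3] deliver 0→2 → N2(lead b5 [-])
[4] deliver 2→1 → N1(foll b5 [-])
[5] deliver 1→2 → ∅
[6] propose(2,'r') → ∅
[7] deliver 2→0 → N0(foll b5 [r])
[8] deliver 0→2 → N2(lead b5 [r])
[9] deliver 2→1 → N1(foll b5 [r])
[10] deliver 1→2 → ∅

5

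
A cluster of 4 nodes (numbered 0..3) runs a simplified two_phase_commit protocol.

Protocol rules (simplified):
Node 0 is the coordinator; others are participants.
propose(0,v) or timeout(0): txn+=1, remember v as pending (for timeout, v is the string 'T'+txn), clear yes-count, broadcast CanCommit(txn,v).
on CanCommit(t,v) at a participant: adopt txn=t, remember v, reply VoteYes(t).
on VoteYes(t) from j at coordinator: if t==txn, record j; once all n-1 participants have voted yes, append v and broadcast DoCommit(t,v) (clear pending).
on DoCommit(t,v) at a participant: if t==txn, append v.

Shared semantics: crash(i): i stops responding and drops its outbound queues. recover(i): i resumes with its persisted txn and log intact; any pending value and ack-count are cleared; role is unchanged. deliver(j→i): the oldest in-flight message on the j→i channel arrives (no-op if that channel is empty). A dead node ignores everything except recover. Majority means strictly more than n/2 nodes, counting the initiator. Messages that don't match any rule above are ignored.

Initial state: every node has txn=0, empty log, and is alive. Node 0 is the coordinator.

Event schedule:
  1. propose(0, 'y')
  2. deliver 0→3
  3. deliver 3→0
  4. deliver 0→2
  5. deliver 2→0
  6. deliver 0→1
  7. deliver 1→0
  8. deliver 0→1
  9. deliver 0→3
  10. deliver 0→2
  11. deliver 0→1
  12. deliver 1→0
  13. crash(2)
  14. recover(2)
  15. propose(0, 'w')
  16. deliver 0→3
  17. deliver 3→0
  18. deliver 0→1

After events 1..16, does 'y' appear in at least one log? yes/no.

yes

[1] propose(0,'y') → N0(coor t1 [-])
[2] deliver 0→3 → N3(part t1 [-])
[3] deliver 3→0 → ∅
[4] deliver 0→2 → N2(part t1 [-])
[5] deliver 2→0 → ∅
[6] deliver 0→1 → N1(part t1 [-])
[7] deliver 1→0 → N0(coor t1 [y])
[8] deliver 0→1 → N1(part t1 [y])
[9] deliver 0→3 → N3(part t1 [y])
[10] deliver 0→2 → N2(part t1 [y])
[11] deliver 0→1 → ∅
[12] deliver 1→0 → ∅
[13] crash(2) → N2(✗part t1 [y])
[14] recover(2) → N2(part t1 [y])
[15] propose(0,'w') → N0(coor t2 [y])
[16] deliver 0→3 → N3(part t2 [y])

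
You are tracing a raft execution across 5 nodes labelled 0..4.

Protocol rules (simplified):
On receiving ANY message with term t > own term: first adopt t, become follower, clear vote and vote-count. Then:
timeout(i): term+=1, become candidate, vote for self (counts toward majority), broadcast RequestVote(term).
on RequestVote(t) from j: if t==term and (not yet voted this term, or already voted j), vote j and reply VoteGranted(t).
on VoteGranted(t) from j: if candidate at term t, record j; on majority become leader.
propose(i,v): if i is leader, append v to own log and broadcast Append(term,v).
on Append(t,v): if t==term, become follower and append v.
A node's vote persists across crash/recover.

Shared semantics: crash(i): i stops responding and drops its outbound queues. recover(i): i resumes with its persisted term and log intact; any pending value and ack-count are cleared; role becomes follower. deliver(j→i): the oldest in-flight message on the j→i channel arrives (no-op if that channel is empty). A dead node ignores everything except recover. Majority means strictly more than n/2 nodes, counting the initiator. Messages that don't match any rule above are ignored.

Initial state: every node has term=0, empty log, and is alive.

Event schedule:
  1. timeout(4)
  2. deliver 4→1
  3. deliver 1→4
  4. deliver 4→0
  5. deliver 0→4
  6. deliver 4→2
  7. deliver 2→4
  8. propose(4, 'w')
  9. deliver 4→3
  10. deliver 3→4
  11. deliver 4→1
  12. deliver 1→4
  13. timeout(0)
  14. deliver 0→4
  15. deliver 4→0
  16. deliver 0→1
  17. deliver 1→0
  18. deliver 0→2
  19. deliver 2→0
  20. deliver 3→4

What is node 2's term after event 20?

step 1 timeout(4): 4={cand,t=1,log=-}
step 2 deliver 4→1: 1={foll,t=1,log=-}
step 3 deliver 1→4: —
step 4 deliver 4→0: 0={foll,t=1,log=-}
step 5 deliver 0→4: 4={lead,t=1,log=-}
step 6 deliver 4→2: 2={foll,t=1,log=-}
step 7 deliver 2→4: —
step 8 propose(4,'w'): 4={lead,t=1,log=w}
step 9 deliver 4→3: 3={foll,t=1,log=-}
step 10 deliver 3→4: —
step 11 deliver 4→1: 1={foll,t=1,log=w}
step 12 deliver 1→4: —
step 13 timeout(0): 0={cand,t=2,log=-}
step 14 deliver 0→4: 4={foll,t=2,log=w}
step 15 deliver 4→0: —
step 16 deliver 0→1: 1={foll,t=2,log=w}
step 17 deliver 1→0: —
step 18 deliver 0→2: 2={foll,t=2,log=-}
step 19 deliver 2→0: 0={lead,t=2,log=-}
step 20 deliver 3→4: —

2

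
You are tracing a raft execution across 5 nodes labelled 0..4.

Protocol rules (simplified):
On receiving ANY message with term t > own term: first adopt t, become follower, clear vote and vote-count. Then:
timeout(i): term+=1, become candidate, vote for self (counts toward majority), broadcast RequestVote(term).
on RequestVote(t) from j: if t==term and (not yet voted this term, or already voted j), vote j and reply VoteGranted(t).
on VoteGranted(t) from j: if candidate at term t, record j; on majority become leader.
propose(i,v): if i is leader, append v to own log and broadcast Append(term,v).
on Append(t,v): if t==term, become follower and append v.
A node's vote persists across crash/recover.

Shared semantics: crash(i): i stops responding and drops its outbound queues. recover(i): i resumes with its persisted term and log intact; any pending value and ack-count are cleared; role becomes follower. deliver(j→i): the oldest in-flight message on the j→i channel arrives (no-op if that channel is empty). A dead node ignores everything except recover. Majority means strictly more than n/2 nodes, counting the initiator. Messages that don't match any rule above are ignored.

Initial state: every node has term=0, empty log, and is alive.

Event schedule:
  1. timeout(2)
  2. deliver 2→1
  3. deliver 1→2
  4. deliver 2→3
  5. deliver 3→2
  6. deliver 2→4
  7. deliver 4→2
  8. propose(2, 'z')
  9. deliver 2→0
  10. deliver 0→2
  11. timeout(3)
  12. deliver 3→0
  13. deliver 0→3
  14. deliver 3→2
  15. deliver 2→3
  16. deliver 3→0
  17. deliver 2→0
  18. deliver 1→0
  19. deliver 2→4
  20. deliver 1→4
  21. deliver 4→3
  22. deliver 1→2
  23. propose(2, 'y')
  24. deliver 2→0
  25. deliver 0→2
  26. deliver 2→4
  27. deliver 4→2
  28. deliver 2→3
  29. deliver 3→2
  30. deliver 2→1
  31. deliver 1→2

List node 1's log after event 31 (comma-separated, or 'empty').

1. timeout(2):  <2:cand t1 ->
2. deliver 2→1:  <1:foll t1 ->
3. deliver 1→2:  nop
4. deliver 2→3:  <3:foll t1 ->
5. deliver 3→2:  <2:lead t1 ->
6. deliver 2→4:  <4:foll t1 ->
7. deliver 4→2:  nop
8. propose(2,'z'):  <2:lead t1 z>
9. deliver 2→0:  <0:foll t1 ->
10. deliver 0→2:  nop
11. timeout(3):  <3:cand t2 ->
12. deliver 3→0:  <0:foll t2 ->
13. deliver 0→3:  nop
14. deliver 3→2:  <2:foll t2 z>
15. deliver 2→3:  nop
16. deliver 3→0:  nop
17. deliver 2→0:  nop
18. deliver 1→0:  nop
19. deliver 2→4:  <4:foll t1 z>
20. deliver 1→4:  nop
21. deliver 4→3:  nop
22. deliver 1→2:  nop
23. propose(2,'y'):  nop
24. deliver 2→0:  nop
25. deliver 0→2:  nop
26. deliver 2→4:  nop
27. deliver 4→2:  nop
28. deliver 2→3:  <3:lead t2 ->
29. deliver 3→2:  nop
30. deliver 2→1:  <1:foll t1 z>
31. deliver 1→2:  nop

z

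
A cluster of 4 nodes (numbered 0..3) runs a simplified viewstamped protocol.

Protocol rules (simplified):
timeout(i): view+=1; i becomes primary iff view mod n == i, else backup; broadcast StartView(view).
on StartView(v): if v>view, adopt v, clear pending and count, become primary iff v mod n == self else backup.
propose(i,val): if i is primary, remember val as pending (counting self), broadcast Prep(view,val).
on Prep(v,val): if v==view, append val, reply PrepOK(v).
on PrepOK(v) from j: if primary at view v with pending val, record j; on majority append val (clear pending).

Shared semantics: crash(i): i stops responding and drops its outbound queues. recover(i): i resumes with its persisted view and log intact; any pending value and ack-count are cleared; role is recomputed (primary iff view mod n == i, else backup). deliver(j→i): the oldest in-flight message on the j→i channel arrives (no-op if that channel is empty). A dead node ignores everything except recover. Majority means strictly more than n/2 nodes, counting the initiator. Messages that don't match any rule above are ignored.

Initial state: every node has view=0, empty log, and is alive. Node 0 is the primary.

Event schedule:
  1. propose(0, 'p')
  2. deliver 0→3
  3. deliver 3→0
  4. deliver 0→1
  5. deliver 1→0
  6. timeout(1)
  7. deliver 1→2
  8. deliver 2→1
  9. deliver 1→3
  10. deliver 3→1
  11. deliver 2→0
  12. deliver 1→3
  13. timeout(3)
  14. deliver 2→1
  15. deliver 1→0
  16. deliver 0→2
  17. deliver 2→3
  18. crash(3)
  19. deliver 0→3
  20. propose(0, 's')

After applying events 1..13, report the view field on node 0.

1. propose(0,'p'):  nop
2. deliver 0→3:  <3:back v0 p>
3. deliver 3→0:  nop
4. deliver 0→1:  <1:back v0 p>
5. deliver 1→0:  <0:prim v0 p>
6. timeout(1):  <1:prim v1 p>
7. deliver 1→2:  <2:back v1 ->
8. deliver 2→1:  nop
9. deliver 1→3:  <3:back v1 p>
10. deliver 3→1:  nop
11. deliver 2→0:  nop
12. deliver 1→3:  nop
13. timeout(3):  <3:back v2 p>

0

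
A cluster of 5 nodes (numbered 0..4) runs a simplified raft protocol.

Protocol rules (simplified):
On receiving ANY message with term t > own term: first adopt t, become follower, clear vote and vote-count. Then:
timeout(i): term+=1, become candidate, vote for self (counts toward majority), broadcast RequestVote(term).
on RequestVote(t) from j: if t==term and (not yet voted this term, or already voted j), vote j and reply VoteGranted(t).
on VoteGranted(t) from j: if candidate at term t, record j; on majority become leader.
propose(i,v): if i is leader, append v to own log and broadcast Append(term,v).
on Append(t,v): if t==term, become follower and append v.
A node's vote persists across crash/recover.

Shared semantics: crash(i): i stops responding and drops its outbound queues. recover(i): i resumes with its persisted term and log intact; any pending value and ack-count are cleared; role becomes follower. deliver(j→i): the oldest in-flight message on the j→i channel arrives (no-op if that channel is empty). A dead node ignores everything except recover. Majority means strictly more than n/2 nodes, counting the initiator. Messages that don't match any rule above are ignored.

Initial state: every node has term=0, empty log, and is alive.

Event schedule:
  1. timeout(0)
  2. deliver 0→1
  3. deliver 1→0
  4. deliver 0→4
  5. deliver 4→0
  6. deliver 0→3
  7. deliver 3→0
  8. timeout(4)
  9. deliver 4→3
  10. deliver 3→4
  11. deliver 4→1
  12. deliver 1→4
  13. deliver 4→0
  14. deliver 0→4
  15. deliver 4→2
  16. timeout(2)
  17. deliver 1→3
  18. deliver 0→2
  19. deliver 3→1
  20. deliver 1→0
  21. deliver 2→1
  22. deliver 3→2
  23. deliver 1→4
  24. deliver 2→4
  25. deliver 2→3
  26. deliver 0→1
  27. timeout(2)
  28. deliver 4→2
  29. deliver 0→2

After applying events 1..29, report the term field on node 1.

step 1 timeout(0): 0={cand,t=1,log=-}
step 2 deliver 0→1: 1={foll,t=1,log=-}
step 3 deliver 1→0: —
step 4 deliver 0→4: 4={foll,t=1,log=-}
step 5 deliver 4→0: 0={lead,t=1,log=-}
step 6 deliver 0→3: 3={foll,t=1,log=-}
step 7 deliver 3→0: —
step 8 timeout(4): 4={cand,t=2,log=-}
step 9 deliver 4→3: 3={foll,t=2,log=-}
step 10 deliver 3→4: —
step 11 deliver 4→1: 1={foll,t=2,log=-}
step 12 deliver 1→4: 4={lead,t=2,log=-}
step 13 deliver 4→0: 0={foll,t=2,log=-}
step 14 deliver 0→4: —
step 15 deliver 4→2: 2={foll,t=2,log=-}
step 16 timeout(2): 2={cand,t=3,log=-}
step 17 deliver 1→3: —
step 18 deliver 0→2: —
step 19 deliver 3→1: —
step 20 deliver 1→0: —
step 21 deliver 2→1: 1={foll,t=3,log=-}
step 22 deliver 3→2: —
step 23 deliver 1→4: —
step 24 deliver 2→4: —
step 25 deliver 2→3: 3={foll,t=3,log=-}
step 26 deliver 0→1: —
step 27 timeout(2): 2={cand,t=4,log=-}
step 28 deliver 4→2: —
step 29 deliver 0→2: —

3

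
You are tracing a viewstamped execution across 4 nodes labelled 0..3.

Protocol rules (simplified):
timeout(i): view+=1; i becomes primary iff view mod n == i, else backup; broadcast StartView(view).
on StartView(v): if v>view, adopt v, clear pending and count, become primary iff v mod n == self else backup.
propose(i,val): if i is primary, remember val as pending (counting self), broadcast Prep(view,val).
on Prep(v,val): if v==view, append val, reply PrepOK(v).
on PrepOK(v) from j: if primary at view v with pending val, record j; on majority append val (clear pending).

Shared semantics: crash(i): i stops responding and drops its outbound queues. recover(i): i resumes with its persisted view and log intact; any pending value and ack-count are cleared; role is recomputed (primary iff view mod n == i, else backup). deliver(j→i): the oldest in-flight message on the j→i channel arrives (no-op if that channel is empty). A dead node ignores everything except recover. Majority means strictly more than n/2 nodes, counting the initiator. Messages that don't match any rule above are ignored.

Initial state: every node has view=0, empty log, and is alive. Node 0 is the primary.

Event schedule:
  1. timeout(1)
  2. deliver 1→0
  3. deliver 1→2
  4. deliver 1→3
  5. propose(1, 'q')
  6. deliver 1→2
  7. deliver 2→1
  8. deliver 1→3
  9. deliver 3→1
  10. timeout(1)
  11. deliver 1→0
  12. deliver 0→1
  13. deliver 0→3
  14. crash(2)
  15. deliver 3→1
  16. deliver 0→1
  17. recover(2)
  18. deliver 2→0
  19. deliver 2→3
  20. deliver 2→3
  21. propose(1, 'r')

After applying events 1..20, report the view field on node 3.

1

step 1 timeout(1): 1={prim,v=1,log=-}
step 2 deliver 1→0: 0={back,v=1,log=-}
step 3 deliver 1→2: 2={back,v=1,log=-}
step 4 deliver 1→3: 3={back,v=1,log=-}
step 5 propose(1,'q'): —
step 6 deliver 1→2: 2={back,v=1,log=q}
step 7 deliver 2→1: —
step 8 deliver 1→3: 3={back,v=1,log=q}
step 9 deliver 3→1: 1={prim,v=1,log=q}
step 10 timeout(1): 1={back,v=2,log=q}
step 11 deliver 1→0: 0={back,v=1,log=q}
step 12 deliver 0→1: —
step 13 deliver 0→3: —
step 14 crash(2): 2={✗back,v=1,log=q}
step 15 deliver 3→1: —
step 16 deliver 0→1: —
step 17 recover(2): 2={back,v=1,log=q}
step 18 deliver 2→0: —
step 19 deliver 2→3: —
step 20 deliver 2→3: —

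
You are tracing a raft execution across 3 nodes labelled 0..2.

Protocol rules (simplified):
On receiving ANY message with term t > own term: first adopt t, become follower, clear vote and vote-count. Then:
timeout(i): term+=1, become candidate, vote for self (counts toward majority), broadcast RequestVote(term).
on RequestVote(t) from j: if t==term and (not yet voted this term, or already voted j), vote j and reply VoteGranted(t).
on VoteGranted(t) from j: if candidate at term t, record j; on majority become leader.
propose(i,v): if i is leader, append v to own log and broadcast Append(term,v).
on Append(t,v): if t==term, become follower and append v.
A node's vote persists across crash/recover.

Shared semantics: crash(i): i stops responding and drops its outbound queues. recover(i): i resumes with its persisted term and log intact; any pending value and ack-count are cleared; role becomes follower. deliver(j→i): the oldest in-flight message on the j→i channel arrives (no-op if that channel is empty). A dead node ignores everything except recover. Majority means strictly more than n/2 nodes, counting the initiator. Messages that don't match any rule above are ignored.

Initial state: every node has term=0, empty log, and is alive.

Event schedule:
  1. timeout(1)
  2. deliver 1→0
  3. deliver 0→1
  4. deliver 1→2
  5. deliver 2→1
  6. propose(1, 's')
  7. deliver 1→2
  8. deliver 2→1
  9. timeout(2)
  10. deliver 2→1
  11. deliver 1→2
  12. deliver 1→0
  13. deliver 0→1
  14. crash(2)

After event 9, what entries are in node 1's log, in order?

s

e1 timeout(1): 1[cand,t=1,-]
e2 deliver 1→0: 0[foll,t=1,-]
e3 deliver 0→1: 1[lead,t=1,-]
e4 deliver 1→2: 2[foll,t=1,-]
e5 deliver 2→1: ·
e6 propose(1,'s'): 1[lead,t=1,s]
e7 deliver 1→2: 2[foll,t=1,s]
e8 deliver 2→1: ·
e9 timeout(2): 2[cand,t=2,s]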